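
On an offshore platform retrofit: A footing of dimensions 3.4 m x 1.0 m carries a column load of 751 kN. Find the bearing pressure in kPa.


A = 3.4 * 1.0 = 3.4 m^2
q = P / A = 751 / 3.4
= 220.8824 kPa

220.8824 kPa


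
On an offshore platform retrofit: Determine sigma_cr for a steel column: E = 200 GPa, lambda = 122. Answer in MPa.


sigma_cr = pi^2 * E / lambda^2
= 9.8696 * 200000.0 / 122^2
= 9.8696 * 200000.0 / 14884
= 132.6203 MPa

132.6203 MPa


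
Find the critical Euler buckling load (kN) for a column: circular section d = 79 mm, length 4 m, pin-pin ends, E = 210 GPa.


I = pi * d^4 / 64 = 1911957.63 mm^4
L = 4000.0 mm
P_cr = pi^2 * E * I / L^2
= 9.8696 * 210000.0 * 1911957.63 / 4000.0^2
= 247672.23 N = 247.6722 kN

247.6722 kN


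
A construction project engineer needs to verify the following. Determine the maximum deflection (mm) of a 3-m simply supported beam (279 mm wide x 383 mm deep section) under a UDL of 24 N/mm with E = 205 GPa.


I = 279 * 383^3 / 12 = 1306228872.75 mm^4
L = 3000.0 mm, w = 24 N/mm, E = 205000.0 MPa
delta = 5 * w * L^4 / (384 * E * I)
= 5 * 24 * 3000.0^4 / (384 * 205000.0 * 1306228872.75)
= 0.0945 mm

0.0945 mm


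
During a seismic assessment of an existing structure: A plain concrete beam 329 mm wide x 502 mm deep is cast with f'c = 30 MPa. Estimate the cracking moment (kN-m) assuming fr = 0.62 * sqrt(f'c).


fr = 0.62 * sqrt(30) = 0.62 * 5.4772 = 3.3959 MPa
I = 329 * 502^3 / 12 = 3468373052.67 mm^4
y_t = 251.0 mm
M_cr = fr * I / y_t = 3.3959 * 3468373052.67 / 251.0 N-mm
= 46.925 kN-m

46.925 kN-m


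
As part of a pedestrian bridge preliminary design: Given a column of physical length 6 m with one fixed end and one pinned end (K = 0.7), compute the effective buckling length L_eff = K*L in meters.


L_eff = K * L
= 0.7 * 6
= 4.2 m

4.2 m


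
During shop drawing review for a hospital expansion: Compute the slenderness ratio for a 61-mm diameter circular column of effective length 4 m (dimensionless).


Radius of gyration r = d / 4 = 61 / 4 = 15.25 mm
L_eff = 4000.0 mm
Slenderness ratio = L / r = 4000.0 / 15.25 = 262.3 (dimensionless)

262.3 (dimensionless)


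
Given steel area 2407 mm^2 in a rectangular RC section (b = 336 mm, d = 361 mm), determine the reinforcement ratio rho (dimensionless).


rho = As / (b * d)
= 2407 / (336 * 361)
= 2407 / 121296
= 0.019844 (dimensionless)

0.019844 (dimensionless)


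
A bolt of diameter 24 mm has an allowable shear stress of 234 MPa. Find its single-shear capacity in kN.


A = pi * d^2 / 4 = pi * 24^2 / 4 = 452.3893 mm^2
V = f_v * A / 1000 = 234 * 452.3893 / 1000
= 105.8591 kN

105.8591 kN


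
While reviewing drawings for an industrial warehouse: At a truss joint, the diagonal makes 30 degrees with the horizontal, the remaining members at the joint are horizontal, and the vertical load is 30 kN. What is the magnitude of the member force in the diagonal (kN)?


At the joint, only the diagonal has a vertical component, so vertical equilibrium gives:
F * sin(30) = 30
F = 30 / sin(30)
= 30 / 0.5
= 60.0 kN

60.0 kN


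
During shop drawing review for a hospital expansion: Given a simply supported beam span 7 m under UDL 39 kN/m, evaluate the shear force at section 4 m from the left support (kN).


R_A = w * L / 2 = 39 * 7 / 2 = 136.5 kN
V(x) = R_A - w * x = 136.5 - 39 * 4
= -19.5 kN

-19.5 kN


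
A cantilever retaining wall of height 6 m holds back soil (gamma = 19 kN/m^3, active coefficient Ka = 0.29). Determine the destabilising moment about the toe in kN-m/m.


Pa = 0.5 * Ka * gamma * H^2
= 0.5 * 0.29 * 19 * 6^2
= 99.18 kN/m
Arm = H / 3 = 6 / 3 = 2.0 m
Mo = Pa * arm = Pa * H / 3 = 99.18 * 6 / 3 = 198.36 kN-m/m

198.36 kN-m/m


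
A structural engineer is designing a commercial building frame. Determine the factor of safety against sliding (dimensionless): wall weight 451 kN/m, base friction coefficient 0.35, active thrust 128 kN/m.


Resisting force = mu * W = 0.35 * 451 = 157.85 kN/m
FOS = Resisting / Driving = 157.85 / 128
= 1.2332 (dimensionless)

1.2332 (dimensionless)


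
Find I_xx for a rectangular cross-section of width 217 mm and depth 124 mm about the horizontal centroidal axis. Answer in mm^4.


I = b * h^3 / 12
= 217 * 124^3 / 12
= 217 * 1906624 / 12
= 34478117.33 mm^4

34478117.33 mm^4


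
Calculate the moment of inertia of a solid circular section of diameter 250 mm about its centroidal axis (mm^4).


r = d / 2 = 250 / 2 = 125.0 mm
I = pi * r^4 / 4 = pi * 125.0^4 / 4
= 191747598.49 mm^4

191747598.49 mm^4


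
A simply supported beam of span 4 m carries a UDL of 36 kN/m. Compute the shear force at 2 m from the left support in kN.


R_A = w * L / 2 = 36 * 4 / 2 = 72.0 kN
V(x) = R_A - w * x = 72.0 - 36 * 2
= 0.0 kN

0.0 kN


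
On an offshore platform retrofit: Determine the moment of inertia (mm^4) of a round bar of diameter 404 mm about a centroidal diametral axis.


r = d / 2 = 404 / 2 = 202.0 mm
I = pi * r^4 / 4 = pi * 202.0^4 / 4
= 1307661565.24 mm^4

1307661565.24 mm^4


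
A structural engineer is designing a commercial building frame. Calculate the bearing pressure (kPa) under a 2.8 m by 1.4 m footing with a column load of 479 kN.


A = 2.8 * 1.4 = 3.92 m^2
q = P / A = 479 / 3.92
= 122.1939 kPa

122.1939 kPa


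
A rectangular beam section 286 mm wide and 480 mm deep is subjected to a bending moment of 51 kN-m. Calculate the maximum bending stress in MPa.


I = b * h^3 / 12 = 286 * 480^3 / 12 = 2635776000.0 mm^4
y = h / 2 = 480 / 2 = 240.0 mm
M = 51 kN-m = 51000000.0 N-mm
sigma = M * y / I = 51000000.0 * 240.0 / 2635776000.0
= 4.64 MPa

4.64 MPa


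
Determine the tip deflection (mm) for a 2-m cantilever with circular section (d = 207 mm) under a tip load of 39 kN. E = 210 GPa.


I = pi * d^4 / 64 = pi * 207^4 / 64 = 90126245.71 mm^4
L = 2000.0 mm, P = 39000.0 N, E = 210000.0 MPa
delta = P * L^3 / (3 * E * I)
= 39000.0 * 2000.0^3 / (3 * 210000.0 * 90126245.71)
= 5.4949 mm

5.4949 mm


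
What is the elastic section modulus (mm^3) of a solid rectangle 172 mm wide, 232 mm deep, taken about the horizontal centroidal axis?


S = b * h^2 / 6
= 172 * 232^2 / 6
= 172 * 53824 / 6
= 1542954.67 mm^3

1542954.67 mm^3


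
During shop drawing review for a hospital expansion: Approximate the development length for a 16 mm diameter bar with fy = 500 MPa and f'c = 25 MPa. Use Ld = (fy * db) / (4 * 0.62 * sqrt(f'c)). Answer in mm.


Ld = (fy * db) / (4 * 0.62 * sqrt(f'c))
= (500 * 16) / (4 * 0.62 * sqrt(25))
= 8000 / 12.4
= 645.16 mm

645.16 mm


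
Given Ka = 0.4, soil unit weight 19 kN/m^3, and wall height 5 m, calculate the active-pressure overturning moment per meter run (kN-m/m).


Pa = 0.5 * Ka * gamma * H^2
= 0.5 * 0.4 * 19 * 5^2
= 95.0 kN/m
Arm = H / 3 = 5 / 3 = 1.6667 m
Mo = Pa * arm = Pa * H / 3 = 95.0 * 5 / 3 = 158.3333 kN-m/m

158.3333 kN-m/m


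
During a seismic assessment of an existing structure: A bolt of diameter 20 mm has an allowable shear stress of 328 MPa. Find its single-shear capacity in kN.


A = pi * d^2 / 4 = pi * 20^2 / 4 = 314.1593 mm^2
V = f_v * A / 1000 = 328 * 314.1593 / 1000
= 103.0442 kN

103.0442 kN


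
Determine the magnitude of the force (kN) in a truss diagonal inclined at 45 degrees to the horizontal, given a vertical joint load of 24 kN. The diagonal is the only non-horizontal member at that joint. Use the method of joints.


At the joint, only the diagonal has a vertical component, so vertical equilibrium gives:
F * sin(45) = 24
F = 24 / sin(45)
= 24 / 0.707107
= 33.94 kN

33.94 kN


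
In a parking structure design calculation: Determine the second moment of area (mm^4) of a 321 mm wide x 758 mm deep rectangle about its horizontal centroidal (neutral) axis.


I = b * h^3 / 12
= 321 * 758^3 / 12
= 321 * 435519512 / 12
= 11650146946.0 mm^4

11650146946.0 mm^4


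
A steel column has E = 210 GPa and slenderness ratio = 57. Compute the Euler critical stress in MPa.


sigma_cr = pi^2 * E / lambda^2
= 9.8696 * 210000.0 / 57^2
= 9.8696 * 210000.0 / 3249
= 637.9246 MPa

637.9246 MPa


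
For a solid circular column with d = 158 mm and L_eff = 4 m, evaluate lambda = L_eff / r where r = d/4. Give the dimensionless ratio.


Radius of gyration r = d / 4 = 158 / 4 = 39.5 mm
L_eff = 4000.0 mm
Slenderness ratio = L / r = 4000.0 / 39.5 = 101.27 (dimensionless)

101.27 (dimensionless)


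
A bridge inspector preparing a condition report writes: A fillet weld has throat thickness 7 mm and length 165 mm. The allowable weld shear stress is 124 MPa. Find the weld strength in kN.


Strength = throat * length * allowable stress
= 7 * 165 * 124 N
= 143220 N
= 143.22 kN

143.22 kN


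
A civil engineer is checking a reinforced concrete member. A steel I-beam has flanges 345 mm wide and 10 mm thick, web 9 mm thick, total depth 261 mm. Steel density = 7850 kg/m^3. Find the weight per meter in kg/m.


A_flanges = 2 * 345 * 10 = 6900 mm^2
A_web = (261 - 2 * 10) * 9 = 2169 mm^2
A_total = 6900 + 2169 = 9069 mm^2 = 0.009069 m^2
Weight = rho * A = 7850 * 0.009069 = 71.1916 kg/m

71.1916 kg/m


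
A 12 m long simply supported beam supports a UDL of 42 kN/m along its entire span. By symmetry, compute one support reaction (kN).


Total load = w * L = 42 * 12 = 504 kN
By symmetry, each reaction R = total / 2 = 504 / 2 = 252.0 kN

252.0 kN


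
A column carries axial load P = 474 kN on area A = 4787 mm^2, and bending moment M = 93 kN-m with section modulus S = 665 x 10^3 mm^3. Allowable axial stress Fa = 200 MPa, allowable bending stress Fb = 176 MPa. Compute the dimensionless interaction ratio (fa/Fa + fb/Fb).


f_a = P / A = 474000.0 / 4787 = 99.0182 MPa
f_b = M / S = 93000000.0 / 665000.0 = 139.8496 MPa
Ratio = f_a / Fa + f_b / Fb
= 99.0182 / 200 + 139.8496 / 176
= 1.2897 (dimensionless)

1.2897 (dimensionless)


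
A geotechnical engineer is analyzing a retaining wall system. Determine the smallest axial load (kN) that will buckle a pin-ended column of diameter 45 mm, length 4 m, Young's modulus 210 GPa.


I = pi * d^4 / 64 = 201288.96 mm^4
L = 4000.0 mm
P_cr = pi^2 * E * I / L^2
= 9.8696 * 210000.0 * 201288.96 / 4000.0^2
= 26074.68 N = 26.0747 kN

26.0747 kN


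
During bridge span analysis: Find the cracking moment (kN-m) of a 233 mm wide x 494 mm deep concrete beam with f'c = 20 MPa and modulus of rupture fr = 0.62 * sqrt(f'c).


fr = 0.62 * sqrt(20) = 0.62 * 4.4721 = 2.7727 MPa
I = 233 * 494^3 / 12 = 2340752639.33 mm^4
y_t = 247.0 mm
M_cr = fr * I / y_t = 2.7727 * 2340752639.33 / 247.0 N-mm
= 26.2764 kN-m

26.2764 kN-m


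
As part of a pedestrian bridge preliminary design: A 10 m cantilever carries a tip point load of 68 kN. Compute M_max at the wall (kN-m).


For a cantilever with a point load at the free end:
M_max = P * L = 68 * 10 = 680 kN-m

680 kN-m


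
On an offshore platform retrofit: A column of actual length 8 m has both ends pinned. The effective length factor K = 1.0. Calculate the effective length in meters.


L_eff = K * L
= 1.0 * 8
= 8.0 m

8.0 m


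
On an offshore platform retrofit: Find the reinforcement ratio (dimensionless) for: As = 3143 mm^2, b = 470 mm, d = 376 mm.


rho = As / (b * d)
= 3143 / (470 * 376)
= 3143 / 176720
= 0.017785 (dimensionless)

0.017785 (dimensionless)


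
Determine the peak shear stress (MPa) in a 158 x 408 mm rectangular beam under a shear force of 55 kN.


A = b * h = 158 * 408 = 64464 mm^2
V = 55 kN = 55000.0 N
tau_max = 1.5 * V / A = 1.5 * 55000.0 / 64464
= 1.2798 MPa

1.2798 MPa


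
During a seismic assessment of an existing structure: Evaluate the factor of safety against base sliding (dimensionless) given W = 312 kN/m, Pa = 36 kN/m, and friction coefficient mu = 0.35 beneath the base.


Resisting force = mu * W = 0.35 * 312 = 109.2 kN/m
FOS = Resisting / Driving = 109.2 / 36
= 3.0333 (dimensionless)

3.0333 (dimensionless)


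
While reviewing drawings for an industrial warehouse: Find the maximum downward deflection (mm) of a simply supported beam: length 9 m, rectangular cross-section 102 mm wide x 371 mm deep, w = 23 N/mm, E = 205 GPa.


I = 102 * 371^3 / 12 = 434050893.5 mm^4
L = 9000.0 mm, w = 23 N/mm, E = 205000.0 MPa
delta = 5 * w * L^4 / (384 * E * I)
= 5 * 23 * 9000.0^4 / (384 * 205000.0 * 434050893.5)
= 22.0822 mm

22.0822 mm


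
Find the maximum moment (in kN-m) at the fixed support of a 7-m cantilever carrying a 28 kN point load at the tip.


For a cantilever with a point load at the free end:
M_max = P * L = 28 * 7 = 196 kN-m

196 kN-m


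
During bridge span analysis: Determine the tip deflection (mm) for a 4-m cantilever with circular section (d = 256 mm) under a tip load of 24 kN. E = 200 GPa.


I = pi * d^4 / 64 = pi * 256^4 / 64 = 210828714.13 mm^4
L = 4000.0 mm, P = 24000.0 N, E = 200000.0 MPa
delta = P * L^3 / (3 * E * I)
= 24000.0 * 4000.0^3 / (3 * 200000.0 * 210828714.13)
= 12.1426 mm

12.1426 mm


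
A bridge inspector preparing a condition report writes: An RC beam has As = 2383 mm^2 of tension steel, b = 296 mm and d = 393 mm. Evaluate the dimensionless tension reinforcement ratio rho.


rho = As / (b * d)
= 2383 / (296 * 393)
= 2383 / 116328
= 0.020485 (dimensionless)

0.020485 (dimensionless)


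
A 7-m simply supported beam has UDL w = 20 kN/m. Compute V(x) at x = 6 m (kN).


R_A = w * L / 2 = 20 * 7 / 2 = 70.0 kN
V(x) = R_A - w * x = 70.0 - 20 * 6
= -50.0 kN

-50.0 kN


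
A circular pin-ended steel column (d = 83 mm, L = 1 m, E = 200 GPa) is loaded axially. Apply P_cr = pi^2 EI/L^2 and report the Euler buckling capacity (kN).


I = pi * d^4 / 64 = 2329604.88 mm^4
L = 1000.0 mm
P_cr = pi^2 * E * I / L^2
= 9.8696 * 200000.0 * 2329604.88 / 1000.0^2
= 4598455.72 N = 4598.4557 kN

4598.4557 kN


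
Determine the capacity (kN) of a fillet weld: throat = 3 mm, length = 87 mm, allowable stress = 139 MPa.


Strength = throat * length * allowable stress
= 3 * 87 * 139 N
= 36279 N
= 36.28 kN

36.28 kN


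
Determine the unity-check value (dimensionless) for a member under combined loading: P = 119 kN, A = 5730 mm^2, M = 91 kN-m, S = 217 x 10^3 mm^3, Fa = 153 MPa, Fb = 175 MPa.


f_a = P / A = 119000.0 / 5730 = 20.7679 MPa
f_b = M / S = 91000000.0 / 217000.0 = 419.3548 MPa
Ratio = f_a / Fa + f_b / Fb
= 20.7679 / 153 + 419.3548 / 175
= 2.5321 (dimensionless)

2.5321 (dimensionless)


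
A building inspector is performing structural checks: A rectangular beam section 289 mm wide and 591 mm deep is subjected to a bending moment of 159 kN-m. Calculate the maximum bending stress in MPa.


I = b * h^3 / 12 = 289 * 591^3 / 12 = 4971403793.25 mm^4
y = h / 2 = 591 / 2 = 295.5 mm
M = 159 kN-m = 159000000.0 N-mm
sigma = M * y / I = 159000000.0 * 295.5 / 4971403793.25
= 9.45 MPa

9.45 MPa


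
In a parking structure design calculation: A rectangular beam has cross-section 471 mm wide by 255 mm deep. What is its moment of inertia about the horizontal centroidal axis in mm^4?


I = b * h^3 / 12
= 471 * 255^3 / 12
= 471 * 16581375 / 12
= 650818968.75 mm^4

650818968.75 mm^4


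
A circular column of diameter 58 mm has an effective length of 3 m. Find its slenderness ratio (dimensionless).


Radius of gyration r = d / 4 = 58 / 4 = 14.5 mm
L_eff = 3000.0 mm
Slenderness ratio = L / r = 3000.0 / 14.5 = 206.9 (dimensionless)

206.9 (dimensionless)


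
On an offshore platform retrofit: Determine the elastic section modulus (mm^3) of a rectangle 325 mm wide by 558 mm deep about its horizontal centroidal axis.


S = b * h^2 / 6
= 325 * 558^2 / 6
= 325 * 311364 / 6
= 16865550.0 mm^3

16865550.0 mm^3


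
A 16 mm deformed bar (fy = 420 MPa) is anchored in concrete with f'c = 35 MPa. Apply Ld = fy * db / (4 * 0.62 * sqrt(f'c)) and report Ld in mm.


Ld = (fy * db) / (4 * 0.62 * sqrt(f'c))
= (420 * 16) / (4 * 0.62 * sqrt(35))
= 6720 / 14.6719
= 458.02 mm

458.02 mm


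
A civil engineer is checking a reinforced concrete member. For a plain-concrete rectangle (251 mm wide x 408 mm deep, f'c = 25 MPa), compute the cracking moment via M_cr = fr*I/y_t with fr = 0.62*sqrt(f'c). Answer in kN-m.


fr = 0.62 * sqrt(25) = 0.62 * 5.0 = 3.1 MPa
I = 251 * 408^3 / 12 = 1420603776.0 mm^4
y_t = 204.0 mm
M_cr = fr * I / y_t = 3.1 * 1420603776.0 / 204.0 N-mm
= 21.5876 kN-m

21.5876 kN-m


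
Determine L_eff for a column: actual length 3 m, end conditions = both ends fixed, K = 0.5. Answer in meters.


L_eff = K * L
= 0.5 * 3
= 1.5 m

1.5 m


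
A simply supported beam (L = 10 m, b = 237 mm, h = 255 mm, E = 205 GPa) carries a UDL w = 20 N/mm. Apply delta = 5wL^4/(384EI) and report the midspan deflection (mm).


I = 237 * 255^3 / 12 = 327482156.25 mm^4
L = 10000.0 mm, w = 20 N/mm, E = 205000.0 MPa
delta = 5 * w * L^4 / (384 * E * I)
= 5 * 20 * 10000.0^4 / (384 * 205000.0 * 327482156.25)
= 38.7907 mm

38.7907 mm


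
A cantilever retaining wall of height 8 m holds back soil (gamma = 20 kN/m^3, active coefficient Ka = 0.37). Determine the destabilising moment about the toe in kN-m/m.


Pa = 0.5 * Ka * gamma * H^2
= 0.5 * 0.37 * 20 * 8^2
= 236.8 kN/m
Arm = H / 3 = 8 / 3 = 2.6667 m
Mo = Pa * arm = Pa * H / 3 = 236.8 * 8 / 3 = 631.4667 kN-m/m

631.4667 kN-m/m


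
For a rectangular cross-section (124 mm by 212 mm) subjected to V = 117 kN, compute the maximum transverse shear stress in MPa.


A = b * h = 124 * 212 = 26288 mm^2
V = 117 kN = 117000.0 N
tau_max = 1.5 * V / A = 1.5 * 117000.0 / 26288
= 6.676 MPa

6.676 MPa


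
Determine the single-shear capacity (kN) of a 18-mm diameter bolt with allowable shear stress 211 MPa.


A = pi * d^2 / 4 = pi * 18^2 / 4 = 254.469 mm^2
V = f_v * A / 1000 = 211 * 254.469 / 1000
= 53.693 kN

53.693 kN


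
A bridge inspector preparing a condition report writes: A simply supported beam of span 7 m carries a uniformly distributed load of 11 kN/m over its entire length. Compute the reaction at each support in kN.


Total load = w * L = 11 * 7 = 77 kN
By symmetry, each reaction R = total / 2 = 77 / 2 = 38.5 kN

38.5 kN


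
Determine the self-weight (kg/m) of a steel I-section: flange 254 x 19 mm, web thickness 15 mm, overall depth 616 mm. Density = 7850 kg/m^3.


A_flanges = 2 * 254 * 19 = 9652 mm^2
A_web = (616 - 2 * 19) * 15 = 8670 mm^2
A_total = 9652 + 8670 = 18322 mm^2 = 0.018322 m^2
Weight = rho * A = 7850 * 0.018322 = 143.8277 kg/m

143.8277 kg/m


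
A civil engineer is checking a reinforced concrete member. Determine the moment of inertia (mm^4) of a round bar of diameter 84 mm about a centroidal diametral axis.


r = d / 2 = 84 / 2 = 42.0 mm
I = pi * r^4 / 4 = pi * 42.0^4 / 4
= 2443920.32 mm^4

2443920.32 mm^4


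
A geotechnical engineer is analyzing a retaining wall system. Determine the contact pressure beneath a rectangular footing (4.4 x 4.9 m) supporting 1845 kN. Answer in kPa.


A = 4.4 * 4.9 = 21.56 m^2
q = P / A = 1845 / 21.56
= 85.5751 kPa

85.5751 kPa


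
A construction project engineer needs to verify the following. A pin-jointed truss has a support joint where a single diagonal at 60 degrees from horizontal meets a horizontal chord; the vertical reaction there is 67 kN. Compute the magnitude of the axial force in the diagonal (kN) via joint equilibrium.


At the joint, only the diagonal has a vertical component, so vertical equilibrium gives:
F * sin(60) = 67
F = 67 / sin(60)
= 67 / 0.866025
= 77.36 kN

77.36 kN


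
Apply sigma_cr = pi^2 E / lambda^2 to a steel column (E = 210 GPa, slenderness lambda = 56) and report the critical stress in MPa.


sigma_cr = pi^2 * E / lambda^2
= 9.8696 * 210000.0 / 56^2
= 9.8696 * 210000.0 / 3136
= 660.911 MPa

660.911 MPa


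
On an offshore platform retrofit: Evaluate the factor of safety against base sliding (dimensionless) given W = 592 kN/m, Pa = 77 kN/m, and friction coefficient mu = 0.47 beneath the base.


Resisting force = mu * W = 0.47 * 592 = 278.24 kN/m
FOS = Resisting / Driving = 278.24 / 77
= 3.6135 (dimensionless)

3.6135 (dimensionless)


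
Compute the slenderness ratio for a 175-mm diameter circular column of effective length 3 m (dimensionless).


Radius of gyration r = d / 4 = 175 / 4 = 43.75 mm
L_eff = 3000.0 mm
Slenderness ratio = L / r = 3000.0 / 43.75 = 68.57 (dimensionless)

68.57 (dimensionless)


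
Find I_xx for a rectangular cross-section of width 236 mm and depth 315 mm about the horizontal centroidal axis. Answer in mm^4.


I = b * h^3 / 12
= 236 * 315^3 / 12
= 236 * 31255875 / 12
= 614698875.0 mm^4

614698875.0 mm^4


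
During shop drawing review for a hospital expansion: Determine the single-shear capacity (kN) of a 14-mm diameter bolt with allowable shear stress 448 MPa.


A = pi * d^2 / 4 = pi * 14^2 / 4 = 153.938 mm^2
V = f_v * A / 1000 = 448 * 153.938 / 1000
= 68.9642 kN

68.9642 kN


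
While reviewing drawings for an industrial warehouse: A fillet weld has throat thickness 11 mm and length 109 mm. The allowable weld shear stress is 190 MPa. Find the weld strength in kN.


Strength = throat * length * allowable stress
= 11 * 109 * 190 N
= 227810 N
= 227.81 kN

227.81 kN


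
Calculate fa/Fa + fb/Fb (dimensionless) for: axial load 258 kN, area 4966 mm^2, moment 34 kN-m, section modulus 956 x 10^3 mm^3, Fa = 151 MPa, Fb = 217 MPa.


f_a = P / A = 258000.0 / 4966 = 51.9533 MPa
f_b = M / S = 34000000.0 / 956000.0 = 35.5649 MPa
Ratio = f_a / Fa + f_b / Fb
= 51.9533 / 151 + 35.5649 / 217
= 0.508 (dimensionless)

0.508 (dimensionless)


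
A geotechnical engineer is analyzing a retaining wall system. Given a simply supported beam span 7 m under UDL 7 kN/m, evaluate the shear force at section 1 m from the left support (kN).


R_A = w * L / 2 = 7 * 7 / 2 = 24.5 kN
V(x) = R_A - w * x = 24.5 - 7 * 1
= 17.5 kN

17.5 kN


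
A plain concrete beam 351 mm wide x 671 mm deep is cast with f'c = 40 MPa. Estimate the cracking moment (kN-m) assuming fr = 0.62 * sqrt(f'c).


fr = 0.62 * sqrt(40) = 0.62 * 6.3246 = 3.9212 MPa
I = 351 * 671^3 / 12 = 8836767546.75 mm^4
y_t = 335.5 mm
M_cr = fr * I / y_t = 3.9212 * 8836767546.75 / 335.5 N-mm
= 103.2815 kN-m

103.2815 kN-m


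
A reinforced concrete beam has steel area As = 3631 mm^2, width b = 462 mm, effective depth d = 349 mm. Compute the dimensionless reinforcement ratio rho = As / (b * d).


rho = As / (b * d)
= 3631 / (462 * 349)
= 3631 / 161238
= 0.02252 (dimensionless)

0.02252 (dimensionless)


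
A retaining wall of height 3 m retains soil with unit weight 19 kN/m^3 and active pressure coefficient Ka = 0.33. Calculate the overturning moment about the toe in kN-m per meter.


Pa = 0.5 * Ka * gamma * H^2
= 0.5 * 0.33 * 19 * 3^2
= 28.215 kN/m
Arm = H / 3 = 3 / 3 = 1.0 m
Mo = Pa * arm = Pa * H / 3 = 28.215 * 3 / 3 = 28.215 kN-m/m

28.215 kN-m/m


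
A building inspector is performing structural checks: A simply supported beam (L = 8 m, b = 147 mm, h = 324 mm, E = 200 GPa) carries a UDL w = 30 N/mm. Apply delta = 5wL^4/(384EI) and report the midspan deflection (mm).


I = 147 * 324^3 / 12 = 416649744.0 mm^4
L = 8000.0 mm, w = 30 N/mm, E = 200000.0 MPa
delta = 5 * w * L^4 / (384 * E * I)
= 5 * 30 * 8000.0^4 / (384 * 200000.0 * 416649744.0)
= 19.2008 mm

19.2008 mm


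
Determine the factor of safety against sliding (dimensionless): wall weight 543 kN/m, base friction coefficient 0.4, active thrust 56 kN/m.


Resisting force = mu * W = 0.4 * 543 = 217.2 kN/m
FOS = Resisting / Driving = 217.2 / 56
= 3.8786 (dimensionless)

3.8786 (dimensionless)


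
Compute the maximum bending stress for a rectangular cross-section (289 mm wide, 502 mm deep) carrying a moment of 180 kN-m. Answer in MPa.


I = b * h^3 / 12 = 289 * 502^3 / 12 = 3046686359.33 mm^4
y = h / 2 = 502 / 2 = 251.0 mm
M = 180 kN-m = 180000000.0 N-mm
sigma = M * y / I = 180000000.0 * 251.0 / 3046686359.33
= 14.83 MPa

14.83 MPa


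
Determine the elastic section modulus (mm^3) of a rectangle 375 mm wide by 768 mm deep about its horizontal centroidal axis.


S = b * h^2 / 6
= 375 * 768^2 / 6
= 375 * 589824 / 6
= 36864000.0 mm^3

36864000.0 mm^3


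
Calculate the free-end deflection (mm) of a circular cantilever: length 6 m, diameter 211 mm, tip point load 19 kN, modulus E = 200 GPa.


I = pi * d^4 / 64 = pi * 211^4 / 64 = 97297060.54 mm^4
L = 6000.0 mm, P = 19000.0 N, E = 200000.0 MPa
delta = P * L^3 / (3 * E * I)
= 19000.0 * 6000.0^3 / (3 * 200000.0 * 97297060.54)
= 70.3002 mm

70.3002 mm


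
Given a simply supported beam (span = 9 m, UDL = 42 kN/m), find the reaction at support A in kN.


Total load = w * L = 42 * 9 = 378 kN
By symmetry, each reaction R = total / 2 = 378 / 2 = 189.0 kN

189.0 kN


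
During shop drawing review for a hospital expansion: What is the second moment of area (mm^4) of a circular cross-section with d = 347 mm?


r = d / 2 = 347 / 2 = 173.5 mm
I = pi * r^4 / 4 = pi * 173.5^4 / 4
= 711684976.18 mm^4

711684976.18 mm^4


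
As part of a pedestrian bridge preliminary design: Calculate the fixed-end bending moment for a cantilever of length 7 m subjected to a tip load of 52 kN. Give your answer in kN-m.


For a cantilever with a point load at the free end:
M_max = P * L = 52 * 7 = 364 kN-m

364 kN-m


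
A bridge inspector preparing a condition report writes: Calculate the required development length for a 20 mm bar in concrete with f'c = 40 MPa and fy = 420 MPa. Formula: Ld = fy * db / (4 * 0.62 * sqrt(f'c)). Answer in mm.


Ld = (fy * db) / (4 * 0.62 * sqrt(f'c))
= (420 * 20) / (4 * 0.62 * sqrt(40))
= 8400 / 15.6849
= 535.55 mm

535.55 mm


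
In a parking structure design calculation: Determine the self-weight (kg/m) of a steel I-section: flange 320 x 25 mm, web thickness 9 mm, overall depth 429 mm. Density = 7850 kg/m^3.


A_flanges = 2 * 320 * 25 = 16000 mm^2
A_web = (429 - 2 * 25) * 9 = 3411 mm^2
A_total = 16000 + 3411 = 19411 mm^2 = 0.019411 m^2
Weight = rho * A = 7850 * 0.019411 = 152.3764 kg/m

152.3764 kg/m


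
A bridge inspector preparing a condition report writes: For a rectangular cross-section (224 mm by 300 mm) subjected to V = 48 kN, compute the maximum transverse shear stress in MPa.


A = b * h = 224 * 300 = 67200 mm^2
V = 48 kN = 48000.0 N
tau_max = 1.5 * V / A = 1.5 * 48000.0 / 67200
= 1.0714 MPa

1.0714 MPa


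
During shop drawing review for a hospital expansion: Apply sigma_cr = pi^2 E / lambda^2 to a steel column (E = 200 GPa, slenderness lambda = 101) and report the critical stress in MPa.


sigma_cr = pi^2 * E / lambda^2
= 9.8696 * 200000.0 / 101^2
= 9.8696 * 200000.0 / 10201
= 193.5027 MPa

193.5027 MPa


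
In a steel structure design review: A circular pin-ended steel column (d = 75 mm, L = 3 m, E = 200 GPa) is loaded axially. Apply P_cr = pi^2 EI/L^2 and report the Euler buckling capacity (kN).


I = pi * d^4 / 64 = 1553155.55 mm^4
L = 3000.0 mm
P_cr = pi^2 * E * I / L^2
= 9.8696 * 200000.0 * 1553155.55 / 3000.0^2
= 340645.13 N = 340.6451 kN

340.6451 kN


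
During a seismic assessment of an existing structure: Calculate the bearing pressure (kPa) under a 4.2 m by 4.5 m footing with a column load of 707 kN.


A = 4.2 * 4.5 = 18.9 m^2
q = P / A = 707 / 18.9
= 37.4074 kPa

37.4074 kPa


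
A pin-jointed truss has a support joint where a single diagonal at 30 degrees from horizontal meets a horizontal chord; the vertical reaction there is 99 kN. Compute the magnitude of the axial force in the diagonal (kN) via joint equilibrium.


At the joint, only the diagonal has a vertical component, so vertical equilibrium gives:
F * sin(30) = 99
F = 99 / sin(30)
= 99 / 0.5
= 198.0 kN

198.0 kN


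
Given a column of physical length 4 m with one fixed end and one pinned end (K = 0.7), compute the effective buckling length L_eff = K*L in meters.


L_eff = K * L
= 0.7 * 4
= 2.8 m

2.8 m


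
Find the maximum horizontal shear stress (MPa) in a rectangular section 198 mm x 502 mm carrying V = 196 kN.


A = b * h = 198 * 502 = 99396 mm^2
V = 196 kN = 196000.0 N
tau_max = 1.5 * V / A = 1.5 * 196000.0 / 99396
= 2.9579 MPa

2.9579 MPa


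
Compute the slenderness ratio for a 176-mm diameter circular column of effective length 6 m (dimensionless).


Radius of gyration r = d / 4 = 176 / 4 = 44.0 mm
L_eff = 6000.0 mm
Slenderness ratio = L / r = 6000.0 / 44.0 = 136.36 (dimensionless)

136.36 (dimensionless)


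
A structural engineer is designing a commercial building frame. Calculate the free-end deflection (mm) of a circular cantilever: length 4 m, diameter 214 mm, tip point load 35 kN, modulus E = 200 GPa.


I = pi * d^4 / 64 = pi * 214^4 / 64 = 102949677.88 mm^4
L = 4000.0 mm, P = 35000.0 N, E = 200000.0 MPa
delta = P * L^3 / (3 * E * I)
= 35000.0 * 4000.0^3 / (3 * 200000.0 * 102949677.88)
= 36.2637 mm

36.2637 mm


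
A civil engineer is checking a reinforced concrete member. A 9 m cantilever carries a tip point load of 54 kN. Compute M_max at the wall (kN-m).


For a cantilever with a point load at the free end:
M_max = P * L = 54 * 9 = 486 kN-m

486 kN-m


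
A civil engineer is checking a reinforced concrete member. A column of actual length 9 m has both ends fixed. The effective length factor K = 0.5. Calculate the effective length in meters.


L_eff = K * L
= 0.5 * 9
= 4.5 m

4.5 m


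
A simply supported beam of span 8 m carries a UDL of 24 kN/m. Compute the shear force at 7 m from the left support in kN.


R_A = w * L / 2 = 24 * 8 / 2 = 96.0 kN
V(x) = R_A - w * x = 96.0 - 24 * 7
= -72.0 kN

-72.0 kN


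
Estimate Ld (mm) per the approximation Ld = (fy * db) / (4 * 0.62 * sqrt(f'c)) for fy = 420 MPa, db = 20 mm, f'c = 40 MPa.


Ld = (fy * db) / (4 * 0.62 * sqrt(f'c))
= (420 * 20) / (4 * 0.62 * sqrt(40))
= 8400 / 15.6849
= 535.55 mm

535.55 mm


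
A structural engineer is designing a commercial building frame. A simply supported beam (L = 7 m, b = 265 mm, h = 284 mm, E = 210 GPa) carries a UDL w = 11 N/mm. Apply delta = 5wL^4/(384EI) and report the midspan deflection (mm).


I = 265 * 284^3 / 12 = 505847546.67 mm^4
L = 7000.0 mm, w = 11 N/mm, E = 210000.0 MPa
delta = 5 * w * L^4 / (384 * E * I)
= 5 * 11 * 7000.0^4 / (384 * 210000.0 * 505847546.67)
= 3.2373 mm

3.2373 mm


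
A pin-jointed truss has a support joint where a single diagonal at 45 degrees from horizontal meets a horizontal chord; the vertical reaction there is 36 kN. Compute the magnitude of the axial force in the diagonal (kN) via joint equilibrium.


At the joint, only the diagonal has a vertical component, so vertical equilibrium gives:
F * sin(45) = 36
F = 36 / sin(45)
= 36 / 0.707107
= 50.91 kN

50.91 kN


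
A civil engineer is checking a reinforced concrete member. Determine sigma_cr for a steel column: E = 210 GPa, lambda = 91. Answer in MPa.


sigma_cr = pi^2 * E / lambda^2
= 9.8696 * 210000.0 / 91^2
= 9.8696 * 210000.0 / 8281
= 250.2858 MPa

250.2858 MPa


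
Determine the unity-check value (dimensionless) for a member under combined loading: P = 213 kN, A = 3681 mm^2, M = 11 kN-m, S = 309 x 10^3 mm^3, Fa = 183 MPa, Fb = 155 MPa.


f_a = P / A = 213000.0 / 3681 = 57.8647 MPa
f_b = M / S = 11000000.0 / 309000.0 = 35.5987 MPa
Ratio = f_a / Fa + f_b / Fb
= 57.8647 / 183 + 35.5987 / 155
= 0.5459 (dimensionless)

0.5459 (dimensionless)


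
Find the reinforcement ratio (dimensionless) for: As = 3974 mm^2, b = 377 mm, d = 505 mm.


rho = As / (b * d)
= 3974 / (377 * 505)
= 3974 / 190385
= 0.020873 (dimensionless)

0.020873 (dimensionless)


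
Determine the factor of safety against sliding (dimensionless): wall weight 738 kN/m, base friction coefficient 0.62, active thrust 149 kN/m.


Resisting force = mu * W = 0.62 * 738 = 457.56 kN/m
FOS = Resisting / Driving = 457.56 / 149
= 3.0709 (dimensionless)

3.0709 (dimensionless)


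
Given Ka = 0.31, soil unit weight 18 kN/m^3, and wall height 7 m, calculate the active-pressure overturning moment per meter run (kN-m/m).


Pa = 0.5 * Ka * gamma * H^2
= 0.5 * 0.31 * 18 * 7^2
= 136.71 kN/m
Arm = H / 3 = 7 / 3 = 2.3333 m
Mo = Pa * arm = Pa * H / 3 = 136.71 * 7 / 3 = 318.99 kN-m/m

318.99 kN-m/m


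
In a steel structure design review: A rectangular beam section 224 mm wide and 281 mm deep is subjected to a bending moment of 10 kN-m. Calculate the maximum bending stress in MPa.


I = b * h^3 / 12 = 224 * 281^3 / 12 = 414176765.33 mm^4
y = h / 2 = 281 / 2 = 140.5 mm
M = 10 kN-m = 10000000.0 N-mm
sigma = M * y / I = 10000000.0 * 140.5 / 414176765.33
= 3.39 MPa

3.39 MPa


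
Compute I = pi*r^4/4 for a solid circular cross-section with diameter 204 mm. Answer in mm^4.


r = d / 2 = 204 / 2 = 102.0 mm
I = pi * r^4 / 4 = pi * 102.0^4 / 4
= 85014023.05 mm^4

85014023.05 mm^4


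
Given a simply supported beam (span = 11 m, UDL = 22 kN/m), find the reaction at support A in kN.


Total load = w * L = 22 * 11 = 242 kN
By symmetry, each reaction R = total / 2 = 242 / 2 = 121.0 kN

121.0 kN


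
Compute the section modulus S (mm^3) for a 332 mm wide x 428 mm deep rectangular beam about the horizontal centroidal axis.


S = b * h^2 / 6
= 332 * 428^2 / 6
= 332 * 183184 / 6
= 10136181.33 mm^3

10136181.33 mm^3


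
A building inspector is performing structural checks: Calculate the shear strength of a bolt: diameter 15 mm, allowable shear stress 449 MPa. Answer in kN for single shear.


A = pi * d^2 / 4 = pi * 15^2 / 4 = 176.7146 mm^2
V = f_v * A / 1000 = 449 * 176.7146 / 1000
= 79.3448 kN

79.3448 kN


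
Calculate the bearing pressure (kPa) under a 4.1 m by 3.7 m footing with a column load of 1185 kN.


A = 4.1 * 3.7 = 15.17 m^2
q = P / A = 1185 / 15.17
= 78.1147 kPa

78.1147 kPa


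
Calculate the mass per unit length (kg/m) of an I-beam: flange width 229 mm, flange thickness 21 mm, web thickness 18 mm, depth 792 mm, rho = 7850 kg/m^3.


A_flanges = 2 * 229 * 21 = 9618 mm^2
A_web = (792 - 2 * 21) * 18 = 13500 mm^2
A_total = 9618 + 13500 = 23118 mm^2 = 0.023118 m^2
Weight = rho * A = 7850 * 0.023118 = 181.4763 kg/m

181.4763 kg/m


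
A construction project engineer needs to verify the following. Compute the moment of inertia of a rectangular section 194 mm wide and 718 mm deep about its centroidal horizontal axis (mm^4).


I = b * h^3 / 12
= 194 * 718^3 / 12
= 194 * 370146232 / 12
= 5984030750.67 mm^4

5984030750.67 mm^4


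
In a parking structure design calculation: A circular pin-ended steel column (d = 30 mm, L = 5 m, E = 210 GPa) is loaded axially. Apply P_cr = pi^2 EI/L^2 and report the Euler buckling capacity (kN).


I = pi * d^4 / 64 = 39760.78 mm^4
L = 5000.0 mm
P_cr = pi^2 * E * I / L^2
= 9.8696 * 210000.0 * 39760.78 / 5000.0^2
= 3296.35 N = 3.2964 kN

3.2964 kN


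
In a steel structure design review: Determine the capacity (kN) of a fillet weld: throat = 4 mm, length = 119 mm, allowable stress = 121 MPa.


Strength = throat * length * allowable stress
= 4 * 119 * 121 N
= 57596 N
= 57.6 kN

57.6 kN


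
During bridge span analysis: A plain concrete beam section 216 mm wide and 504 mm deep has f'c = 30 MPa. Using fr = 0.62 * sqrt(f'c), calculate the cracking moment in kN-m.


fr = 0.62 * sqrt(30) = 0.62 * 5.4772 = 3.3959 MPa
I = 216 * 504^3 / 12 = 2304433152.0 mm^4
y_t = 252.0 mm
M_cr = fr * I / y_t = 3.3959 * 2304433152.0 / 252.0 N-mm
= 31.0539 kN-m

31.0539 kN-m


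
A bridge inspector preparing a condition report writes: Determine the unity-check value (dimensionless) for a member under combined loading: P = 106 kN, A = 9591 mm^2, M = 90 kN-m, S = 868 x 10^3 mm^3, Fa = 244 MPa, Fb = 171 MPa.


f_a = P / A = 106000.0 / 9591 = 11.052 MPa
f_b = M / S = 90000000.0 / 868000.0 = 103.6866 MPa
Ratio = f_a / Fa + f_b / Fb
= 11.052 / 244 + 103.6866 / 171
= 0.6516 (dimensionless)

0.6516 (dimensionless)


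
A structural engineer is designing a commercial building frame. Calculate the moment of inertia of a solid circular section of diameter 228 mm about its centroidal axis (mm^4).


r = d / 2 = 228 / 2 = 114.0 mm
I = pi * r^4 / 4 = pi * 114.0^4 / 4
= 132650620.77 mm^4

132650620.77 mm^4


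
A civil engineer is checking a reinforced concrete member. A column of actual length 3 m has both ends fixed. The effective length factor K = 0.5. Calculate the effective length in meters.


L_eff = K * L
= 0.5 * 3
= 1.5 m

1.5 m


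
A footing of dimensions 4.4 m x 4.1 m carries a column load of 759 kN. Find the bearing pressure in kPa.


A = 4.4 * 4.1 = 18.04 m^2
q = P / A = 759 / 18.04
= 42.0732 kPa

42.0732 kPa


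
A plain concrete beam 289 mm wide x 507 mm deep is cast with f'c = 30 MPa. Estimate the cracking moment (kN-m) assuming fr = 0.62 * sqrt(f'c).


fr = 0.62 * sqrt(30) = 0.62 * 5.4772 = 3.3959 MPa
I = 289 * 507^3 / 12 = 3138632552.25 mm^4
y_t = 253.5 mm
M_cr = fr * I / y_t = 3.3959 * 3138632552.25 / 253.5 N-mm
= 42.045 kN-m

42.045 kN-m


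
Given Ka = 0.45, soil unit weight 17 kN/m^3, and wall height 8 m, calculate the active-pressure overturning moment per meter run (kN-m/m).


Pa = 0.5 * Ka * gamma * H^2
= 0.5 * 0.45 * 17 * 8^2
= 244.8 kN/m
Arm = H / 3 = 8 / 3 = 2.6667 m
Mo = Pa * arm = Pa * H / 3 = 244.8 * 8 / 3 = 652.8 kN-m/m

652.8 kN-m/m


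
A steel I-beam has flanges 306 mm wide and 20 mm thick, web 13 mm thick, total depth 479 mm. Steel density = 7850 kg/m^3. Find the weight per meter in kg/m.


A_flanges = 2 * 306 * 20 = 12240 mm^2
A_web = (479 - 2 * 20) * 13 = 5707 mm^2
A_total = 12240 + 5707 = 17947 mm^2 = 0.017947 m^2
Weight = rho * A = 7850 * 0.017947 = 140.8839 kg/m

140.8839 kg/m


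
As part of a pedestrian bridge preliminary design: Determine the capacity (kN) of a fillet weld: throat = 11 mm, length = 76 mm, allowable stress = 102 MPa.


Strength = throat * length * allowable stress
= 11 * 76 * 102 N
= 85272 N
= 85.27 kN

85.27 kN


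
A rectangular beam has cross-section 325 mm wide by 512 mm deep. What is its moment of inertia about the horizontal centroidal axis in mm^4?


I = b * h^3 / 12
= 325 * 512^3 / 12
= 325 * 134217728 / 12
= 3635063466.67 mm^4

3635063466.67 mm^4


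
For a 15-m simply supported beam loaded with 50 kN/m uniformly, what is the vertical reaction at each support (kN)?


Total load = w * L = 50 * 15 = 750 kN
By symmetry, each reaction R = total / 2 = 750 / 2 = 375.0 kN

375.0 kN


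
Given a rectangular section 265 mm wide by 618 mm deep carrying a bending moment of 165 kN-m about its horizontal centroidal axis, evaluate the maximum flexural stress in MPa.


I = b * h^3 / 12 = 265 * 618^3 / 12 = 5212307790.0 mm^4
y = h / 2 = 618 / 2 = 309.0 mm
M = 165 kN-m = 165000000.0 N-mm
sigma = M * y / I = 165000000.0 * 309.0 / 5212307790.0
= 9.78 MPa

9.78 MPa


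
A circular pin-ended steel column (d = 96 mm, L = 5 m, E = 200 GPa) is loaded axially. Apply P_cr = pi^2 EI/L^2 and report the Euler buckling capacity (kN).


I = pi * d^4 / 64 = 4169220.18 mm^4
L = 5000.0 mm
P_cr = pi^2 * E * I / L^2
= 9.8696 * 200000.0 * 4169220.18 / 5000.0^2
= 329188.43 N = 329.1884 kN

329.1884 kN


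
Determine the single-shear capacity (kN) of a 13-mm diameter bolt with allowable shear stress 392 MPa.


A = pi * d^2 / 4 = pi * 13^2 / 4 = 132.7323 mm^2
V = f_v * A / 1000 = 392 * 132.7323 / 1000
= 52.0311 kN

52.0311 kN


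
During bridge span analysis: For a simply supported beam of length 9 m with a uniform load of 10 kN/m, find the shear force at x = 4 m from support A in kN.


R_A = w * L / 2 = 10 * 9 / 2 = 45.0 kN
V(x) = R_A - w * x = 45.0 - 10 * 4
= 5.0 kN

5.0 kN


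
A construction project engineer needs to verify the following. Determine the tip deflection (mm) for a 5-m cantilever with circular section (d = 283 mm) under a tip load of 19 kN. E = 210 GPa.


I = pi * d^4 / 64 = pi * 283^4 / 64 = 314858658.55 mm^4
L = 5000.0 mm, P = 19000.0 N, E = 210000.0 MPa
delta = P * L^3 / (3 * E * I)
= 19000.0 * 5000.0^3 / (3 * 210000.0 * 314858658.55)
= 11.9731 mm

11.9731 mm


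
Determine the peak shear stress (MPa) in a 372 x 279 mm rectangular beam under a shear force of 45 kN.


A = b * h = 372 * 279 = 103788 mm^2
V = 45 kN = 45000.0 N
tau_max = 1.5 * V / A = 1.5 * 45000.0 / 103788
= 0.6504 MPa

0.6504 MPa
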